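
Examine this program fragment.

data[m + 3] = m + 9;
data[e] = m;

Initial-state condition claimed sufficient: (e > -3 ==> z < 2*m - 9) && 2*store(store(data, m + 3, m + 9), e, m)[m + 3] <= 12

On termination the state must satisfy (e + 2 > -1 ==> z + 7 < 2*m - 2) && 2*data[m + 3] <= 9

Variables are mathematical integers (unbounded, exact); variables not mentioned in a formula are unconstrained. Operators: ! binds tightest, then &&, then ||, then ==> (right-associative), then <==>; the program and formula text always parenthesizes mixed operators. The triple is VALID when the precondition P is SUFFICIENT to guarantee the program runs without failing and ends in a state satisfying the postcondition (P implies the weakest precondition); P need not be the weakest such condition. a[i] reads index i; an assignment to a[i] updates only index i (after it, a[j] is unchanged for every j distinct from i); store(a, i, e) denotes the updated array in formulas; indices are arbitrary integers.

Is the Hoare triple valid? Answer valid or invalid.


Working backward. After the program, the postcondition (e + 2 > -1 ==> z + 7 < 2*m - 2) && 2*data[m + 3] <= 9 must hold; in canonical form it is (e > -3 ==> z < 2*m - 9) && 2*data[m + 3] <= 9.
Before data[e] := m: (e > -3 ==> z < 2*m - 9) && 2*store(data, e, m)[m + 3] <= 9
Before data[m + 3] := m + 9: (e > -3 ==> z < 2*m - 9) && 2*store(store(data, m + 3, m + 9), e, m)[m + 3] <= 9
The weakest precondition is (e > -3 ==> z < 2*m - 9) && 2*store(store(data, m + 3, m + 9), e, m)[m + 3] <= 9.
Check whether (e > -3 ==> z < 2*m - 9) && 2*store(store(data, m + 3, m + 9), e, m)[m + 3] <= 12 implies it.
Countermodel: at the initial state data = {[-1] = 2, [0] = 2, elsewhere 2}, e = -1, m = -3, z = -16, the precondition holds but the weakest precondition fails.
Answer: invalid


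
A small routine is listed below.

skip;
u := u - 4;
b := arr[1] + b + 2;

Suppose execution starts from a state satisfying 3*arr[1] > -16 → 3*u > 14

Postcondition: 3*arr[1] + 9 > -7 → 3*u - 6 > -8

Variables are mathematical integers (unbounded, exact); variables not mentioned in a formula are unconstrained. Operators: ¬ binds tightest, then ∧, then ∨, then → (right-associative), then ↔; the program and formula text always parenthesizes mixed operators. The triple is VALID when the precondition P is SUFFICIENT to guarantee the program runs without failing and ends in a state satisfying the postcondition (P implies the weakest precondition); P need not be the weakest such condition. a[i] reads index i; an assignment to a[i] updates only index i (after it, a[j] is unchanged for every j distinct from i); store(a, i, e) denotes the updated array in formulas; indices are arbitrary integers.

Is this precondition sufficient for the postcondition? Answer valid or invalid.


Working backward. After the program, the postcondition 3*arr[1] + 9 > -7 → 3*u - 6 > -8 must hold; in canonical form it is 3*arr[1] > -16 → 3*u > -2.
Before b := arr[1] + b + 2: 3*arr[1] > -16 → 3*u > -2
Before u := u - 4: 3*arr[1] > -16 → 3*u > 10
Before skip: 3*arr[1] > -16 → 3*u > 10
The weakest precondition is 3*arr[1] > -16 → 3*u > 10.
Check whether 3*arr[1] > -16 → 3*u > 14 implies it.
Every state satisfying the precondition satisfies the weakest precondition: the implication holds.
Answer: valid


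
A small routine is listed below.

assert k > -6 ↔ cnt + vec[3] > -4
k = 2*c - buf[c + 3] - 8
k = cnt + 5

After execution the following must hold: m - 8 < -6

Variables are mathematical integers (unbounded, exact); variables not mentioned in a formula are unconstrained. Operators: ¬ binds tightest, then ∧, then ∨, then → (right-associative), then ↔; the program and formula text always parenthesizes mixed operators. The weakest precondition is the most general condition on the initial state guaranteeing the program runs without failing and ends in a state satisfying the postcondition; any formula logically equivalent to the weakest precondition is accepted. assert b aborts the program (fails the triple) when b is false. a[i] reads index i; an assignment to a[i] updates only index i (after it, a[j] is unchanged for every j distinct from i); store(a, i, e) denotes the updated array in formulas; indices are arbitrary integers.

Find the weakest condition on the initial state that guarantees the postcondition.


Working backward. After the program, the postcondition m - 8 < -6 must hold; in canonical form it is m < 2.
Before k := cnt + 5: m < 2
Before k := 2*c - buf[c + 3] - 8: m < 2
Before assert k > -6 ↔ cnt + vec[3] > -4: (k > -6 ↔ vec[3] + cnt > -4) ∧ m < 2
Answer: WP = (k > -6 ↔ vec[3] + cnt > -4) ∧ m < 2


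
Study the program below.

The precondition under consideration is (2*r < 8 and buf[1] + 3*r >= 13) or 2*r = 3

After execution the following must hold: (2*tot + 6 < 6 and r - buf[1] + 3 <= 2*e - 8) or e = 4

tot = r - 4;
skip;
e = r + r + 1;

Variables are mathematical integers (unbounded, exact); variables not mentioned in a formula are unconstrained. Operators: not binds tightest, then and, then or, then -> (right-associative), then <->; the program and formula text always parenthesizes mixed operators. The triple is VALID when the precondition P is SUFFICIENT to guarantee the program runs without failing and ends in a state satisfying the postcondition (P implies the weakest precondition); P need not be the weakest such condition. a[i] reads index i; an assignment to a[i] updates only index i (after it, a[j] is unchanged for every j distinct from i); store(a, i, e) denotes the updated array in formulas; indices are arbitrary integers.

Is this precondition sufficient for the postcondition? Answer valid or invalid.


Working backward. After the program, the postcondition (2*tot + 6 < 6 and r - buf[1] + 3 <= 2*e - 8) or e = 4 must hold; in canonical form it is (2*tot < 0 and r <= buf[1] + 2*e - 11) or e = 4.
Before e := r + r + 1: (2*tot < 0 and buf[1] + 3*r >= 9) or 2*r = 3
Before skip: (2*tot < 0 and buf[1] + 3*r >= 9) or 2*r = 3
Before tot := r - 4: (2*r < 8 and buf[1] + 3*r >= 9) or 2*r = 3
The weakest precondition is (2*r < 8 and buf[1] + 3*r >= 9) or 2*r = 3.
Check whether (2*r < 8 and buf[1] + 3*r >= 13) or 2*r = 3 implies it.
Every state satisfying the precondition satisfies the weakest precondition: the implication holds.
Answer: valid


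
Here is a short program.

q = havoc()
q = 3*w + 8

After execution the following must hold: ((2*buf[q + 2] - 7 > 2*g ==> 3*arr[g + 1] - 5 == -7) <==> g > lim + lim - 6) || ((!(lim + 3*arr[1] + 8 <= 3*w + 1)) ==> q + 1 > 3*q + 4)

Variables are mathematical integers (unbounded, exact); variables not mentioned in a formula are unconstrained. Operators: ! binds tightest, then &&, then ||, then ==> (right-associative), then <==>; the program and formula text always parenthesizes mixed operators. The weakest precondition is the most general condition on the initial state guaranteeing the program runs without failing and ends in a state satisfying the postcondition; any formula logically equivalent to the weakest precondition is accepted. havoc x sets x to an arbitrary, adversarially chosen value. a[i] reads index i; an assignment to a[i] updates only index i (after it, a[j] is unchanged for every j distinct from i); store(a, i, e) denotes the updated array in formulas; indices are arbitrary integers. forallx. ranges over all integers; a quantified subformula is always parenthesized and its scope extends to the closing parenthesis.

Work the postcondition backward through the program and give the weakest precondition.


Working backward. After the program, the postcondition ((2*buf[q + 2] - 7 > 2*g ==> 3*arr[g + 1] - 5 == -7) <==> g > lim + lim - 6) || ((!(lim + 3*arr[1] + 8 <= 3*w + 1)) ==> q + 1 > 3*q + 4) must hold; in canonical form it is ((2*buf[q + 2] > 2*g + 7 ==> 3*arr[g + 1] == -2) <==> g > 2*lim - 6) || ((!(3*arr[1] + lim <= 3*w - 7)) ==> 2*q < -3).
Before q := 3*w + 8: ((2*buf[3*w + 10] > 2*g + 7 ==> 3*arr[g + 1] == -2) <==> g > 2*lim - 6) || ((!(3*arr[1] + lim <= 3*w - 7)) ==> 6*w < -19)
Before havoc q: ((2*buf[3*w + 10] > 2*g + 7 ==> 3*arr[g + 1] == -2) <==> g > 2*lim - 6) || ((!(3*arr[1] + lim <= 3*w - 7)) ==> 6*w < -19)
Answer: WP = ((2*buf[3*w + 10] > 2*g + 7 ==> 3*arr[g + 1] == -2) <==> g > 2*lim - 6) || ((!(3*arr[1] + lim <= 3*w - 7)) ==> 6*w < -19)


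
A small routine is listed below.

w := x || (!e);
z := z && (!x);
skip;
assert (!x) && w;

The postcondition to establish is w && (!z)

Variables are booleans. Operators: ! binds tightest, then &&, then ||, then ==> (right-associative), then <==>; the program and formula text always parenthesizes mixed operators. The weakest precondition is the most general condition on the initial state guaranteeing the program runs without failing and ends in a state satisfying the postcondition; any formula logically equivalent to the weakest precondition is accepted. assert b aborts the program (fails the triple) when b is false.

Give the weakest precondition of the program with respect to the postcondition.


Working backward. After the program, w && (!z) must hold.
Before assert (!x) && w: (!x) && w && (!z)
Before skip: (!x) && w && (!z)
Before z := z && (!x): (!x) && w && (!(z && (!x)))
Before w := x || (!e): (!x) && (x || (!e)) && (!(z && (!x)))
Answer: WP = (!x) && (x || (!e)) && (!(z && (!x)))


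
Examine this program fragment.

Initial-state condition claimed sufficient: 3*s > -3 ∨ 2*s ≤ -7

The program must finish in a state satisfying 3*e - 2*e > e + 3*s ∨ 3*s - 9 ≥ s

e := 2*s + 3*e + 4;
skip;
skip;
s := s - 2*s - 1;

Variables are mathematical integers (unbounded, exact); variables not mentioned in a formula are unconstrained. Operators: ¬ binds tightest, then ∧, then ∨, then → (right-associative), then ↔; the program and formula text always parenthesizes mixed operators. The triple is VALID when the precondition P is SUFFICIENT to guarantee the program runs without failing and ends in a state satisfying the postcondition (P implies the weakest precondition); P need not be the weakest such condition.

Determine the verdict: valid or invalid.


Working backward. After the program, the postcondition 3*e - 2*e > e + 3*s ∨ 3*s - 9 ≥ s must hold; in canonical form it is 3*s < 0 ∨ 2*s ≥ 9.
Before s := s - 2*s - 1: 3*s > -3 ∨ 2*s ≤ -11
Before skip: 3*s > -3 ∨ 2*s ≤ -11
Before skip: 3*s > -3 ∨ 2*s ≤ -11
Before e := 2*s + 3*e + 4: 3*s > -3 ∨ 2*s ≤ -11
The weakest precondition is 3*s > -3 ∨ 2*s ≤ -11.
Check whether 3*s > -3 ∨ 2*s ≤ -7 implies it.
Countermodel: at the initial state s = -5, the precondition holds but the weakest precondition fails.
Answer: invalid


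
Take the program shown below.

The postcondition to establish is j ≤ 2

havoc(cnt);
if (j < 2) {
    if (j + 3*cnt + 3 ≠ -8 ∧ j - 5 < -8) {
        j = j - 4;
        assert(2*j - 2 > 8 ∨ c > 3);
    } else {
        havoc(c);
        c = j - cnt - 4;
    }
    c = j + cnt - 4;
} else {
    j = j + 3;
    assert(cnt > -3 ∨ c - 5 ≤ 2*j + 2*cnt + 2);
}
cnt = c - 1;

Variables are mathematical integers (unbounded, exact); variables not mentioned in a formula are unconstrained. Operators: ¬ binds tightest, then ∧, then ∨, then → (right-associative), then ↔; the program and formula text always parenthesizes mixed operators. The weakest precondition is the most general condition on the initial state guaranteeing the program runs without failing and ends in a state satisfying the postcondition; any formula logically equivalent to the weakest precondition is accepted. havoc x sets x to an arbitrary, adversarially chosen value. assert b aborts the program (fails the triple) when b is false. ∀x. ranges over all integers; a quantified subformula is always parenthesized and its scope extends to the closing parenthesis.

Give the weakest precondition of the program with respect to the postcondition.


Working backward. After the program, j ≤ 2 must hold.
Before cnt := c - 1: j ≤ 2
Then branch requires ((3*cnt + j ≠ -11 ∧ j < -3) → ((2*j > 18 ∨ c > 3) ∧ j ≤ 6)) ∧ ((¬(3*cnt + j ≠ -11 ∧ j < -3)) → j ≤ 2); else branch requires (cnt > -3 ∨ c ≤ 2*cnt + 2*j + 13) ∧ j ≤ -1.
Before the if: (j < 2 → (((3*cnt + j ≠ -11 ∧ j < -3) → ((2*j > 18 ∨ c > 3) ∧ j ≤ 6)) ∧ ((¬(3*cnt + j ≠ -11 ∧ j < -3)) → j ≤ 2))) ∧ ((¬(j < 2)) → ((cnt > -3 ∨ c ≤ 2*cnt + 2*j + 13) ∧ j ≤ -1))
Before havoc cnt: ∀cnt_1. ((j < 2 → (((3*cnt_1 + j ≠ -11 ∧ j < -3) → ((2*j > 18 ∨ c > 3) ∧ j ≤ 6)) ∧ ((¬(3*cnt_1 + j ≠ -11 ∧ j < -3)) → j ≤ 2))) ∧ ((¬(j < 2)) → ((cnt_1 > -3 ∨ c ≤ 2*cnt_1 + 2*j + 13) ∧ j ≤ -1)))
Answer: WP = ∀cnt_1. ((j < 2 → (((3*cnt_1 + j ≠ -11 ∧ j < -3) → ((2*j > 18 ∨ c > 3) ∧ j ≤ 6)) ∧ ((¬(3*cnt_1 + j ≠ -11 ∧ j < -3)) → j ≤ 2))) ∧ ((¬(j < 2)) → ((cnt_1 > -3 ∨ c ≤ 2*cnt_1 + 2*j + 13) ∧ j ≤ -1)))


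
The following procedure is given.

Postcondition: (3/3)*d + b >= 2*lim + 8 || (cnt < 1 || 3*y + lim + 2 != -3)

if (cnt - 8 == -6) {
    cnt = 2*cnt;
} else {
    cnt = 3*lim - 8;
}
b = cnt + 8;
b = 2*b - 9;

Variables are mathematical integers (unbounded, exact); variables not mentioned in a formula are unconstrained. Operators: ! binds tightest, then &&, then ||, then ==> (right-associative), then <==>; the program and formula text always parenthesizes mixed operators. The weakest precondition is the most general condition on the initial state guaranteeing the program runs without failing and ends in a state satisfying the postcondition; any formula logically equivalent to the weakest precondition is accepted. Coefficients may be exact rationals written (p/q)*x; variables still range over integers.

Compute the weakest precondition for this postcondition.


Working backward. After the program, the postcondition (3/3)*d + b >= 2*lim + 8 || (cnt < 1 || 3*y + lim + 2 != -3) must hold; in canonical form it is b + d >= 2*lim + 8 || cnt < 1 || lim + 3*y != -5.
Before b := 2*b - 9: 2*b + d >= 2*lim + 17 || cnt < 1 || lim + 3*y != -5
Before b := cnt + 8: 2*cnt + d >= 2*lim + 1 || cnt < 1 || lim + 3*y != -5
Then branch requires 4*cnt + d >= 2*lim + 1 || 2*cnt < 1 || lim + 3*y != -5; else branch requires d + 4*lim >= 17 || 3*lim < 9 || lim + 3*y != -5.
Before the if: (cnt == 2 ==> (4*cnt + d >= 2*lim + 1 || 2*cnt < 1 || lim + 3*y != -5)) && ((!(cnt == 2)) ==> (d + 4*lim >= 17 || 3*lim < 9 || lim + 3*y != -5))
Answer: WP = (cnt == 2 ==> (4*cnt + d >= 2*lim + 1 || 2*cnt < 1 || lim + 3*y != -5)) && ((!(cnt == 2)) ==> (d + 4*lim >= 17 || 3*lim < 9 || lim + 3*y != -5))


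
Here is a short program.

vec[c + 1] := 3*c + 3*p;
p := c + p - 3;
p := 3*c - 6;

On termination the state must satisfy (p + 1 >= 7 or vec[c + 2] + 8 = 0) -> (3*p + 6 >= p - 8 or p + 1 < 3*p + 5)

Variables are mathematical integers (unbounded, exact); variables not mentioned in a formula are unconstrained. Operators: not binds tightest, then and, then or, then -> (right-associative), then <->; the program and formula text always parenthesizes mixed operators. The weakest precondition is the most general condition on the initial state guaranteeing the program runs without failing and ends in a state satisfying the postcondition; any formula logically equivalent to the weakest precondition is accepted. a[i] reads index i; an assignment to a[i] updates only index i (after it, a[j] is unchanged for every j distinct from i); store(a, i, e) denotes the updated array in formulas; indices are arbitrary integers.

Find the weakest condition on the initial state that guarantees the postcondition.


Working backward. After the program, the postcondition (p + 1 >= 7 or vec[c + 2] + 8 = 0) -> (3*p + 6 >= p - 8 or p + 1 < 3*p + 5) must hold; in canonical form it is (p >= 6 or vec[c + 2] = -8) -> (2*p >= -14 or 2*p > -4).
Before p := 3*c - 6: (3*c >= 12 or vec[c + 2] = -8) -> (6*c >= -2 or 6*c > 8)
Before p := c + p - 3: (3*c >= 12 or vec[c + 2] = -8) -> (6*c >= -2 or 6*c > 8)
Before vec[c + 1] := 3*c + 3*p: (3*c >= 12 or store(vec, c + 1, 3*c + 3*p)[c + 2] = -8) -> (6*c >= -2 or 6*c > 8)
Answer: WP = (3*c >= 12 or store(vec, c + 1, 3*c + 3*p)[c + 2] = -8) -> (6*c >= -2 or 6*c > 8)


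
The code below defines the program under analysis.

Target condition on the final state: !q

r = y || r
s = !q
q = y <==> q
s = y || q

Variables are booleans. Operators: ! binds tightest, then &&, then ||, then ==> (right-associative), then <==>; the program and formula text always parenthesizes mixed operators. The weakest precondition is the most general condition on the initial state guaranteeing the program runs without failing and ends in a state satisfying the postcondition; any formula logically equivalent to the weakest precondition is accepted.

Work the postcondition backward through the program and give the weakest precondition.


Working backward. After the program, !q must hold.
Before s := y || q: !q
Before q := y <==> q: !(y <==> q)
Before s := !q: !(y <==> q)
Before r := y || r: !(y <==> q)
Answer: WP = !(y <==> q)


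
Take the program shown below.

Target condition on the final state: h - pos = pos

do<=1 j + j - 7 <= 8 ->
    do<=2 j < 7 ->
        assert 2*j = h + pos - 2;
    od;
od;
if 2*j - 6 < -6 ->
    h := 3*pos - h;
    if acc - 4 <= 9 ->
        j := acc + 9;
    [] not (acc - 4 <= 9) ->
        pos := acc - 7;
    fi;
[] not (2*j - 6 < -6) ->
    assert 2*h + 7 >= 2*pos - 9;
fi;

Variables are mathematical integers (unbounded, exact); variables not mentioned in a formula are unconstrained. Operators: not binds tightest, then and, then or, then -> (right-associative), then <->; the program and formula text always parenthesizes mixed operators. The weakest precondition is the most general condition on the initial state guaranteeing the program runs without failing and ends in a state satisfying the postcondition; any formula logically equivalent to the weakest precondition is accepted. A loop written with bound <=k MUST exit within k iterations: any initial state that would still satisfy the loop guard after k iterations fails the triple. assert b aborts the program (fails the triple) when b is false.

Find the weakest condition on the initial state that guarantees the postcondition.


Working backward. After the program, the postcondition h - pos = pos must hold; in canonical form it is h = 2*pos.
Then branch requires (acc <= 13 -> pos = h) and ((not (acc <= 13)) -> 3*pos = 2*acc + h - 14); else branch requires 2*h >= 2*pos - 16 and h = 2*pos.
Before the if: (2*j < 0 -> ((acc <= 13 -> pos = h) and ((not (acc <= 13)) -> 3*pos = 2*acc + h - 14))) and ((not (2*j < 0)) -> (2*h >= 2*pos - 16 and h = 2*pos))
Before the loop (bound <=1), unroll the exhaustion recursion (WP_0 = exit-now case; WP_j = one more guarded iteration, up to j = 1):
  WP_0: (not (2*j <= 15)) and (2*j < 0 -> ((acc <= 13 -> pos = h) and ((not (acc <= 13)) -> 3*pos = 2*acc + h - 14))) and ((not (2*j < 0)) -> (2*h >= 2*pos - 16 and h = 2*pos))
  WP_1: (2*j <= 15 -> ((j < 7 -> (2*j = h + pos - 2 and (j < 7 -> (2*j = h + pos - 2 and (not (j < 7)) and (not (2*j <= 15)) and (2*j < 0 -> ((acc <= 13 -> pos = h) and ((not (acc <= 13)) -> 3*pos = 2*acc + h - 14))) and ((not (2*j < 0)) -> (2*h >= 2*pos - 16 and h = 2*pos)))) and ((not (j < 7)) -> ((not (2*j <= 15)) and (2*j < 0 -> ((acc <= 13 -> pos = h) and ((not (acc <= 13)) -> 3*pos = 2*acc + h - 14))) and ((not (2*j < 0)) -> (2*h >= 2*pos - 16 and h = 2*pos)))))) and ((not (j < 7)) -> ((not (2*j <= 15)) and (2*j < 0 -> ((acc <= 13 -> pos = h) and ((not (acc <= 13)) -> 3*pos = 2*acc + h - 14))) and ((not (2*j < 0)) -> (2*h >= 2*pos - 16 and h = 2*pos)))))) and ((not (2*j <= 15)) -> ((2*j < 0 -> ((acc <= 13 -> pos = h) and ((not (acc <= 13)) -> 3*pos = 2*acc + h - 14))) and ((not (2*j < 0)) -> (2*h >= 2*pos - 16 and h = 2*pos))))
So before the loop: (2*j <= 15 -> ((j < 7 -> (2*j = h + pos - 2 and (j < 7 -> (2*j = h + pos - 2 and (not (j < 7)) and (not (2*j <= 15)) and (2*j < 0 -> ((acc <= 13 -> pos = h) and ((not (acc <= 13)) -> 3*pos = 2*acc + h - 14))) and ((not (2*j < 0)) -> (2*h >= 2*pos - 16 and h = 2*pos)))) and ((not (j < 7)) -> ((not (2*j <= 15)) and (2*j < 0 -> ((acc <= 13 -> pos = h) and ((not (acc <= 13)) -> 3*pos = 2*acc + h - 14))) and ((not (2*j < 0)) -> (2*h >= 2*pos - 16 and h = 2*pos)))))) and ((not (j < 7)) -> ((not (2*j <= 15)) and (2*j < 0 -> ((acc <= 13 -> pos = h) and ((not (acc <= 13)) -> 3*pos = 2*acc + h - 14))) and ((not (2*j < 0)) -> (2*h >= 2*pos - 16 and h = 2*pos)))))) and ((not (2*j <= 15)) -> ((2*j < 0 -> ((acc <= 13 -> pos = h) and ((not (acc <= 13)) -> 3*pos = 2*acc + h - 14))) and ((not (2*j < 0)) -> (2*h >= 2*pos - 16 and h = 2*pos))))
Answer: WP = (2*j <= 15 -> ((j < 7 -> (2*j = h + pos - 2 and (j < 7 -> (2*j = h + pos - 2 and (not (j < 7)) and (not (2*j <= 15)) and (2*j < 0 -> ((acc <= 13 -> pos = h) and ((not (acc <= 13)) -> 3*pos = 2*acc + h - 14))) and ((not (2*j < 0)) -> (2*h >= 2*pos - 16 and h = 2*pos)))) and ((not (j < 7)) -> ((not (2*j <= 15)) and (2*j < 0 -> ((acc <= 13 -> pos = h) and ((not (acc <= 13)) -> 3*pos = 2*acc + h - 14))) and ((not (2*j < 0)) -> (2*h >= 2*pos - 16 and h = 2*pos)))))) and ((not (j < 7)) -> ((not (2*j <= 15)) and (2*j < 0 -> ((acc <= 13 -> pos = h) and ((not (acc <= 13)) -> 3*pos = 2*acc + h - 14))) and ((not (2*j < 0)) -> (2*h >= 2*pos - 16 and h = 2*pos)))))) and ((not (2*j <= 15)) -> ((2*j < 0 -> ((acc <= 13 -> pos = h) and ((not (acc <= 13)) -> 3*pos = 2*acc + h - 14))) and ((not (2*j < 0)) -> (2*h >= 2*pos - 16 and h = 2*pos))))


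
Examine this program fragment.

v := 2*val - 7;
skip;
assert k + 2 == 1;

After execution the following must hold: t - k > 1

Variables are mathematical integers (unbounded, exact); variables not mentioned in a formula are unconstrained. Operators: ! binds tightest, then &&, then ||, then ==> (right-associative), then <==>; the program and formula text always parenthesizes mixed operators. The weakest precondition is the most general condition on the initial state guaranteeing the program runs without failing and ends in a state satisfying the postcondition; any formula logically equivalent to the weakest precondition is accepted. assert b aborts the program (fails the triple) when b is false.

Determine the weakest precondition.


Working backward. After the program, the postcondition t - k > 1 must hold; in canonical form it is t > k + 1.
Before assert k + 2 == 1: k == -1 && t > k + 1
Before skip: k == -1 && t > k + 1
Before v := 2*val - 7: k == -1 && t > k + 1
Answer: WP = k == -1 && t > k + 1


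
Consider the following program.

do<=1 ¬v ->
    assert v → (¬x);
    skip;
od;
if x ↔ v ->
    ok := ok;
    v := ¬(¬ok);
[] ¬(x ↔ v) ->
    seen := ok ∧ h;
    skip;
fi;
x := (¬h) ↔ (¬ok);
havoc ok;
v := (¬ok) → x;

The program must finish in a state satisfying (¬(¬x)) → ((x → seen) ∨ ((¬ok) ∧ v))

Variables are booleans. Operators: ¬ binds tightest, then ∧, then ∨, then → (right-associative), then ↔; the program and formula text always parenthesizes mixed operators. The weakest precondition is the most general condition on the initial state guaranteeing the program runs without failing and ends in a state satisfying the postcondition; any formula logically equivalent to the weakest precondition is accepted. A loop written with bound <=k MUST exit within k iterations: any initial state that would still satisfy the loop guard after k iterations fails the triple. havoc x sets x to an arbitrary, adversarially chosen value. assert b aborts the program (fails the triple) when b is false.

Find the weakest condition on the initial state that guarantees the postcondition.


Working backward. After the program, the postcondition (¬(¬x)) → ((x → seen) ∨ ((¬ok) ∧ v)) must hold; in canonical form it is x → ((x → seen) ∨ ((¬ok) ∧ v)).
Before v := (¬ok) → x: x → ((x → seen) ∨ ((¬ok) ∧ ((¬ok) → x)))
Before havoc ok: (x → (x → seen)) ∧ (x → ((x → seen) ∨ x))
Before x := (¬h) ↔ (¬ok): (((¬h) ↔ (¬ok)) → (((¬h) ↔ (¬ok)) → seen)) ∧ (((¬h) ↔ (¬ok)) → ((((¬h) ↔ (¬ok)) → seen) ∨ ((¬h) ↔ (¬ok))))
Then branch requires (((¬h) ↔ (¬ok)) → (((¬h) ↔ (¬ok)) → seen)) ∧ (((¬h) ↔ (¬ok)) → ((((¬h) ↔ (¬ok)) → seen) ∨ ((¬h) ↔ (¬ok)))); else branch requires (((¬h) ↔ (¬ok)) → (((¬h) ↔ (¬ok)) → (ok ∧ h))) ∧ (((¬h) ↔ (¬ok)) → ((((¬h) ↔ (¬ok)) → (ok ∧ h)) ∨ ((¬h) ↔ (¬ok)))).
Before the if: ((x ↔ v) → ((((¬h) ↔ (¬ok)) → (((¬h) ↔ (¬ok)) → seen)) ∧ (((¬h) ↔ (¬ok)) → ((((¬h) ↔ (¬ok)) → seen) ∨ ((¬h) ↔ (¬ok)))))) ∧ ((¬(x ↔ v)) → ((((¬h) ↔ (¬ok)) → (((¬h) ↔ (¬ok)) → (ok ∧ h))) ∧ (((¬h) ↔ (¬ok)) → ((((¬h) ↔ (¬ok)) → (ok ∧ h)) ∨ ((¬h) ↔ (¬ok))))))
Before the loop (bound <=1), unroll the exhaustion recursion (WP_0 = exit-now case; WP_j = one more guarded iteration, up to j = 1):
  WP_0: v ∧ ((x ↔ v) → ((((¬h) ↔ (¬ok)) → (((¬h) ↔ (¬ok)) → seen)) ∧ (((¬h) ↔ (¬ok)) → ((((¬h) ↔ (¬ok)) → seen) ∨ ((¬h) ↔ (¬ok)))))) ∧ ((¬(x ↔ v)) → ((((¬h) ↔ (¬ok)) → (((¬h) ↔ (¬ok)) → (ok ∧ h))) ∧ (((¬h) ↔ (¬ok)) → ((((¬h) ↔ (¬ok)) → (ok ∧ h)) ∨ ((¬h) ↔ (¬ok))))))
  WP_1: ((¬v) → ((v → (¬x)) ∧ v ∧ ((x ↔ v) → ((((¬h) ↔ (¬ok)) → (((¬h) ↔ (¬ok)) → seen)) ∧ (((¬h) ↔ (¬ok)) → ((((¬h) ↔ (¬ok)) → seen) ∨ ((¬h) ↔ (¬ok)))))) ∧ ((¬(x ↔ v)) → ((((¬h) ↔ (¬ok)) → (((¬h) ↔ (¬ok)) → (ok ∧ h))) ∧ (((¬h) ↔ (¬ok)) → ((((¬h) ↔ (¬ok)) → (ok ∧ h)) ∨ ((¬h) ↔ (¬ok)))))))) ∧ (v → (((x ↔ v) → ((((¬h) ↔ (¬ok)) → (((¬h) ↔ (¬ok)) → seen)) ∧ (((¬h) ↔ (¬ok)) → ((((¬h) ↔ (¬ok)) → seen) ∨ ((¬h) ↔ (¬ok)))))) ∧ ((¬(x ↔ v)) → ((((¬h) ↔ (¬ok)) → (((¬h) ↔ (¬ok)) → (ok ∧ h))) ∧ (((¬h) ↔ (¬ok)) → ((((¬h) ↔ (¬ok)) → (ok ∧ h)) ∨ ((¬h) ↔ (¬ok))))))))
So before the loop: ((¬v) → ((v → (¬x)) ∧ v ∧ ((x ↔ v) → ((((¬h) ↔ (¬ok)) → (((¬h) ↔ (¬ok)) → seen)) ∧ (((¬h) ↔ (¬ok)) → ((((¬h) ↔ (¬ok)) → seen) ∨ ((¬h) ↔ (¬ok)))))) ∧ ((¬(x ↔ v)) → ((((¬h) ↔ (¬ok)) → (((¬h) ↔ (¬ok)) → (ok ∧ h))) ∧ (((¬h) ↔ (¬ok)) → ((((¬h) ↔ (¬ok)) → (ok ∧ h)) ∨ ((¬h) ↔ (¬ok)))))))) ∧ (v → (((x ↔ v) → ((((¬h) ↔ (¬ok)) → (((¬h) ↔ (¬ok)) → seen)) ∧ (((¬h) ↔ (¬ok)) → ((((¬h) ↔ (¬ok)) → seen) ∨ ((¬h) ↔ (¬ok)))))) ∧ ((¬(x ↔ v)) → ((((¬h) ↔ (¬ok)) → (((¬h) ↔ (¬ok)) → (ok ∧ h))) ∧ (((¬h) ↔ (¬ok)) → ((((¬h) ↔ (¬ok)) → (ok ∧ h)) ∨ ((¬h) ↔ (¬ok))))))))
Answer: WP = ((¬v) → ((v → (¬x)) ∧ v ∧ ((x ↔ v) → ((((¬h) ↔ (¬ok)) → (((¬h) ↔ (¬ok)) → seen)) ∧ (((¬h) ↔ (¬ok)) → ((((¬h) ↔ (¬ok)) → seen) ∨ ((¬h) ↔ (¬ok)))))) ∧ ((¬(x ↔ v)) → ((((¬h) ↔ (¬ok)) → (((¬h) ↔ (¬ok)) → (ok ∧ h))) ∧ (((¬h) ↔ (¬ok)) → ((((¬h) ↔ (¬ok)) → (ok ∧ h)) ∨ ((¬h) ↔ (¬ok)))))))) ∧ (v → (((x ↔ v) → ((((¬h) ↔ (¬ok)) → (((¬h) ↔ (¬ok)) → seen)) ∧ (((¬h) ↔ (¬ok)) → ((((¬h) ↔ (¬ok)) → seen) ∨ ((¬h) ↔ (¬ok)))))) ∧ ((¬(x ↔ v)) → ((((¬h) ↔ (¬ok)) → (((¬h) ↔ (¬ok)) → (ok ∧ h))) ∧ (((¬h) ↔ (¬ok)) → ((((¬h) ↔ (¬ok)) → (ok ∧ h)) ∨ ((¬h) ↔ (¬ok))))))))


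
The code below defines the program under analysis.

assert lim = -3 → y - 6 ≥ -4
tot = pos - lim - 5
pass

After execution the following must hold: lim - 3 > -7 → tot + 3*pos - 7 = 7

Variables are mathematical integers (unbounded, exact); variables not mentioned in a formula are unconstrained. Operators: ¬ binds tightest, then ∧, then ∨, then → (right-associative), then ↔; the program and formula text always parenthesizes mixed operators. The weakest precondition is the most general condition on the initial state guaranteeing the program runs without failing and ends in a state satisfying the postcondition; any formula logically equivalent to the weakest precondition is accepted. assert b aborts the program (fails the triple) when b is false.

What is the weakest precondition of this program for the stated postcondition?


Working backward. After the program, the postcondition lim - 3 > -7 → tot + 3*pos - 7 = 7 must hold; in canonical form it is lim > -4 → 3*pos + tot = 14.
Before skip: lim > -4 → 3*pos + tot = 14
Before tot := pos - lim - 5: lim > -4 → 4*pos = lim + 19
Before assert lim = -3 → y - 6 ≥ -4: (lim = -3 → y ≥ 2) ∧ (lim > -4 → 4*pos = lim + 19)
Answer: WP = (lim = -3 → y ≥ 2) ∧ (lim > -4 → 4*pos = lim + 19)


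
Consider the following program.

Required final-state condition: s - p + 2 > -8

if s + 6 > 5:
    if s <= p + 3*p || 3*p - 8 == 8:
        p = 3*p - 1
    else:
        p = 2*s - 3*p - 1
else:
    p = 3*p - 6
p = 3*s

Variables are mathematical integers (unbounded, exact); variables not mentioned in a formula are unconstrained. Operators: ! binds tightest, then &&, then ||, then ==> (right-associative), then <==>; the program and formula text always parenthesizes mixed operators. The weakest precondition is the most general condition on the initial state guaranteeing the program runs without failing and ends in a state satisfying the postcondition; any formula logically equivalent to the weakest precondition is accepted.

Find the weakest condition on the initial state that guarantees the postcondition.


Working backward. After the program, the postcondition s - p + 2 > -8 must hold; in canonical form it is s > p - 10.
Before p := 3*s: 2*s < 10
Then branch requires ((s <= 4*p || 3*p == 16) ==> 2*s < 10) && ((!(s <= 4*p || 3*p == 16)) ==> 2*s < 10); else branch requires 2*s < 10.
Before the if: (s > -1 ==> (((s <= 4*p || 3*p == 16) ==> 2*s < 10) && ((!(s <= 4*p || 3*p == 16)) ==> 2*s < 10))) && ((!(s > -1)) ==> 2*s < 10)
Answer: WP = (s > -1 ==> (((s <= 4*p || 3*p == 16) ==> 2*s < 10) && ((!(s <= 4*p || 3*p == 16)) ==> 2*s < 10))) && ((!(s > -1)) ==> 2*s < 10)


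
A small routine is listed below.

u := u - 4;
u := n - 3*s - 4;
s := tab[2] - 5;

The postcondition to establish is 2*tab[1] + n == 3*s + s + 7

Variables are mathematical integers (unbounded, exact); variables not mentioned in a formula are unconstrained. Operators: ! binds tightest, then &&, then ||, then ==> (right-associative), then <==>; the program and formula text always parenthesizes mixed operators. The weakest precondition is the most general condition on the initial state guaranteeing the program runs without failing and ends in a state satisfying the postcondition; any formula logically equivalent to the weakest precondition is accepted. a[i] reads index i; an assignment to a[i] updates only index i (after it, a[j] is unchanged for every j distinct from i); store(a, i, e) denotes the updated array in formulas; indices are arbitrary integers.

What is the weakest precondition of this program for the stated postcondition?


Working backward. After the program, the postcondition 2*tab[1] + n == 3*s + s + 7 must hold; in canonical form it is 2*tab[1] + n == 4*s + 7.
Before s := tab[2] - 5: 2*tab[1] + n == 4*tab[2] - 13
Before u := n - 3*s - 4: 2*tab[1] + n == 4*tab[2] - 13
Before u := u - 4: 2*tab[1] + n == 4*tab[2] - 13
Answer: WP = 2*tab[1] + n == 4*tab[2] - 13


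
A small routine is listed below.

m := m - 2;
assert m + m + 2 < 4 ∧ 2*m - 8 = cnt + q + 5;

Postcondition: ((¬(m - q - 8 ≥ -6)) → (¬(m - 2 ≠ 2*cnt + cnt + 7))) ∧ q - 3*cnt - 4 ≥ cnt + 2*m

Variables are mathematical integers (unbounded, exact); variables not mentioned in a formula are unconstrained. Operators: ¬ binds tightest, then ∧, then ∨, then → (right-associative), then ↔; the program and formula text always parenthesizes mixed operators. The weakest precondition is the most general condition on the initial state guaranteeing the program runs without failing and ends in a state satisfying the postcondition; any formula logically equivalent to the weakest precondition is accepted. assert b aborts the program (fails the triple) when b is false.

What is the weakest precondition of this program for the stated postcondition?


Working backward. After the program, the postcondition ((¬(m - q - 8 ≥ -6)) → (¬(m - 2 ≠ 2*cnt + cnt + 7))) ∧ q - 3*cnt - 4 ≥ cnt + 2*m must hold; in canonical form it is ((¬(m ≥ q + 2)) → (¬(m ≠ 3*cnt + 9))) ∧ q ≥ 4*cnt + 2*m + 4.
Before assert m + m + 2 < 4 ∧ 2*m - 8 = cnt + q + 5: 2*m < 2 ∧ 2*m = cnt + q + 13 ∧ ((¬(m ≥ q + 2)) → (¬(m ≠ 3*cnt + 9))) ∧ q ≥ 4*cnt + 2*m + 4
Before m := m - 2: 2*m < 6 ∧ 2*m = cnt + q + 17 ∧ ((¬(m ≥ q + 4)) → (¬(m ≠ 3*cnt + 11))) ∧ q ≥ 4*cnt + 2*m
Answer: WP = 2*m < 6 ∧ 2*m = cnt + q + 17 ∧ ((¬(m ≥ q + 4)) → (¬(m ≠ 3*cnt + 11))) ∧ q ≥ 4*cnt + 2*m


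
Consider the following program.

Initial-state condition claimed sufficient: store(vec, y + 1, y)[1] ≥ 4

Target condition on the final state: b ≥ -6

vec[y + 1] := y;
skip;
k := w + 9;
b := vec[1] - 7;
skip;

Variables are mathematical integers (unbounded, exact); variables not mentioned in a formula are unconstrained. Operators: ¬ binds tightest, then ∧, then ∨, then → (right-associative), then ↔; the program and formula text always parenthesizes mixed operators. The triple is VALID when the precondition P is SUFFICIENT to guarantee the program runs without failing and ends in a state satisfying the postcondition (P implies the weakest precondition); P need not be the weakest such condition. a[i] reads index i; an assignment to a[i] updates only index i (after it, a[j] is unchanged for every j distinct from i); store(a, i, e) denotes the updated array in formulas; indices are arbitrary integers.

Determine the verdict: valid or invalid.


Working backward. After the program, b ≥ -6 must hold.
Before skip: b ≥ -6
Before b := vec[1] - 7: vec[1] ≥ 1
Before k := w + 9: vec[1] ≥ 1
Before skip: vec[1] ≥ 1
Before vec[y + 1] := y: store(vec, y + 1, y)[1] ≥ 1
The weakest precondition is store(vec, y + 1, y)[1] ≥ 1.
Check whether store(vec, y + 1, y)[1] ≥ 4 implies it.
Every state satisfying the precondition satisfies the weakest precondition: the implication holds.
Answer: valid


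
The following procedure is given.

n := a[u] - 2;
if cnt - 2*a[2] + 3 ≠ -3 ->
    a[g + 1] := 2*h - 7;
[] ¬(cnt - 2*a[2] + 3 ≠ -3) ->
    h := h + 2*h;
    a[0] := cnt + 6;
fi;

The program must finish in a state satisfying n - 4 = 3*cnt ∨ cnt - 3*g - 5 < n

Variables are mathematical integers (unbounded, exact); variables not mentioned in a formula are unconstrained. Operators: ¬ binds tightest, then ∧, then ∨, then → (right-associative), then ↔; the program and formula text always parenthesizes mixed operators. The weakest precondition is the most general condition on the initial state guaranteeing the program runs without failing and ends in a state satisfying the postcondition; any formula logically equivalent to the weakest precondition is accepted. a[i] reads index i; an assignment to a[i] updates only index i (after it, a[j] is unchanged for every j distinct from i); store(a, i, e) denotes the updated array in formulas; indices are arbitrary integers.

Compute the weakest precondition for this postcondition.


Working backward. After the program, the postcondition n - 4 = 3*cnt ∨ cnt - 3*g - 5 < n must hold; in canonical form it is n = 3*cnt + 4 ∨ cnt < 3*g + n + 5.
Then branch requires n = 3*cnt + 4 ∨ cnt < 3*g + n + 5; else branch requires n = 3*cnt + 4 ∨ cnt < 3*g + n + 5.
Before the if: (cnt ≠ 2*a[2] - 6 → (n = 3*cnt + 4 ∨ cnt < 3*g + n + 5)) ∧ ((¬(cnt ≠ 2*a[2] - 6)) → (n = 3*cnt + 4 ∨ cnt < 3*g + n + 5))
Before n := a[u] - 2: (cnt ≠ 2*a[2] - 6 → (a[u] = 3*cnt + 6 ∨ cnt < a[u] + 3*g + 3)) ∧ ((¬(cnt ≠ 2*a[2] - 6)) → (a[u] = 3*cnt + 6 ∨ cnt < a[u] + 3*g + 3))
Answer: WP = (cnt ≠ 2*a[2] - 6 → (a[u] = 3*cnt + 6 ∨ cnt < a[u] + 3*g + 3)) ∧ ((¬(cnt ≠ 2*a[2] - 6)) → (a[u] = 3*cnt + 6 ∨ cnt < a[u] + 3*g + 3))


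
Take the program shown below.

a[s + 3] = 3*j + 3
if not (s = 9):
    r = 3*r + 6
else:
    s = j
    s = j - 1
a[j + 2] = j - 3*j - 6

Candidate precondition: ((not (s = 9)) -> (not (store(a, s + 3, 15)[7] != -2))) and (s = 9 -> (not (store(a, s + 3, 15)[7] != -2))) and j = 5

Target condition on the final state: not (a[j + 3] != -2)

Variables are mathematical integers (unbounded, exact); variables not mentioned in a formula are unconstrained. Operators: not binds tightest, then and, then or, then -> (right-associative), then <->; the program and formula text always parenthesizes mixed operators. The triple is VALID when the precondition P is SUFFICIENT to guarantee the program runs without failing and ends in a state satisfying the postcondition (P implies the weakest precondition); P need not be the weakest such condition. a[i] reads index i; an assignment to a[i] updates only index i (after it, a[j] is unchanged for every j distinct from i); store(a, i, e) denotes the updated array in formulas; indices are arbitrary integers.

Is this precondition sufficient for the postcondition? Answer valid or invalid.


Working backward. After the program, not (a[j + 3] != -2) must hold.
Before a[j + 2] := j - 3*j - 6: not (store(a, j + 2, -2*j - 6)[j + 3] != -2)
Then branch requires not (store(a, j + 2, -2*j - 6)[j + 3] != -2); else branch requires not (store(a, j + 2, -2*j - 6)[j + 3] != -2).
Before the if: ((not (s = 9)) -> (not (store(a, j + 2, -2*j - 6)[j + 3] != -2))) and (s = 9 -> (not (store(a, j + 2, -2*j - 6)[j + 3] != -2)))
Before a[s + 3] := 3*j + 3: ((not (s = 9)) -> (not (store(store(a, s + 3, 3*j + 3), j + 2, -2*j - 6)[j + 3] != -2))) and (s = 9 -> (not (store(store(a, s + 3, 3*j + 3), j + 2, -2*j - 6)[j + 3] != -2)))
The weakest precondition is ((not (s = 9)) -> (not (store(store(a, s + 3, 3*j + 3), j + 2, -2*j - 6)[j + 3] != -2))) and (s = 9 -> (not (store(store(a, s + 3, 3*j + 3), j + 2, -2*j - 6)[j + 3] != -2))).
Check whether ((not (s = 9)) -> (not (store(a, s + 3, 15)[7] != -2))) and (s = 9 -> (not (store(a, s + 3, 15)[7] != -2))) and j = 5 implies it.
Countermodel: at the initial state a = {[7] = -2, [8] = 4, [9] = 2, elsewhere 2}, j = 5, s = 6, the precondition holds but the weakest precondition fails.
Answer: invalid


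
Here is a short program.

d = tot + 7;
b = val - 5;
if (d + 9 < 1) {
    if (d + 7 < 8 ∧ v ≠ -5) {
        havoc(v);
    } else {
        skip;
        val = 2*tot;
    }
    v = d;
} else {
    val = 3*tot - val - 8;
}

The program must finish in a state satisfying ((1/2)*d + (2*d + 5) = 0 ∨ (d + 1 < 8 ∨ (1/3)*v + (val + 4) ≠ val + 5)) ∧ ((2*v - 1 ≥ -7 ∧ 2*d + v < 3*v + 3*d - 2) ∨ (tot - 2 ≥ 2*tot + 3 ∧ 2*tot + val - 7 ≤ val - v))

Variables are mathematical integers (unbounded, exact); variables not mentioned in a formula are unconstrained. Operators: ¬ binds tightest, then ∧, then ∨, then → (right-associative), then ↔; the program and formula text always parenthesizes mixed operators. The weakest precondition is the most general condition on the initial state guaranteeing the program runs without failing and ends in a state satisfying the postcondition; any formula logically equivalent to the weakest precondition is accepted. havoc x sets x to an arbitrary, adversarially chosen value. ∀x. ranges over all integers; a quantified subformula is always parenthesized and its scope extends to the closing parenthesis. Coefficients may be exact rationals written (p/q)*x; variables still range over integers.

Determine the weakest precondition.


Working backward. After the program, the postcondition ((1/2)*d + (2*d + 5) = 0 ∨ (d + 1 < 8 ∨ (1/3)*v + (val + 4) ≠ val + 5)) ∧ ((2*v - 1 ≥ -7 ∧ 2*d + v < 3*v + 3*d - 2) ∨ (tot - 2 ≥ 2*tot + 3 ∧ 2*tot + val - 7 ≤ val - v)) must hold; in canonical form it is ((5/2)*d = -5 ∨ d < 7 ∨ (1/3)*v ≠ 1) ∧ ((2*v ≥ -6 ∧ d + 2*v > 2) ∨ (tot ≤ -5 ∧ 2*tot + v ≤ 7)).
Then branch requires ((d < 1 ∧ v ≠ -5) → (((5/2)*d = -5 ∨ d < 7 ∨ (1/3)*d ≠ 1) ∧ ((2*d ≥ -6 ∧ 3*d > 2) ∨ (tot ≤ -5 ∧ d + 2*tot ≤ 7)))) ∧ ((¬(d < 1 ∧ v ≠ -5)) → (((5/2)*d = -5 ∨ d < 7 ∨ (1/3)*d ≠ 1) ∧ ((2*d ≥ -6 ∧ 3*d > 2) ∨ (tot ≤ -5 ∧ d + 2*tot ≤ 7)))); else branch requires ((5/2)*d = -5 ∨ d < 7 ∨ (1/3)*v ≠ 1) ∧ ((2*v ≥ -6 ∧ d + 2*v > 2) ∨ (tot ≤ -5 ∧ 2*tot + v ≤ 7)).
Before the if: (d < -8 → (((d < 1 ∧ v ≠ -5) → (((5/2)*d = -5 ∨ d < 7 ∨ (1/3)*d ≠ 1) ∧ ((2*d ≥ -6 ∧ 3*d > 2) ∨ (tot ≤ -5 ∧ d + 2*tot ≤ 7)))) ∧ ((¬(d < 1 ∧ v ≠ -5)) → (((5/2)*d = -5 ∨ d < 7 ∨ (1/3)*d ≠ 1) ∧ ((2*d ≥ -6 ∧ 3*d > 2) ∨ (tot ≤ -5 ∧ d + 2*tot ≤ 7)))))) ∧ ((¬(d < -8)) → (((5/2)*d = -5 ∨ d < 7 ∨ (1/3)*v ≠ 1) ∧ ((2*v ≥ -6 ∧ d + 2*v > 2) ∨ (tot ≤ -5 ∧ 2*tot + v ≤ 7))))
Before b := val - 5: (d < -8 → (((d < 1 ∧ v ≠ -5) → (((5/2)*d = -5 ∨ d < 7 ∨ (1/3)*d ≠ 1) ∧ ((2*d ≥ -6 ∧ 3*d > 2) ∨ (tot ≤ -5 ∧ d + 2*tot ≤ 7)))) ∧ ((¬(d < 1 ∧ v ≠ -5)) → (((5/2)*d = -5 ∨ d < 7 ∨ (1/3)*d ≠ 1) ∧ ((2*d ≥ -6 ∧ 3*d > 2) ∨ (tot ≤ -5 ∧ d + 2*tot ≤ 7)))))) ∧ ((¬(d < -8)) → (((5/2)*d = -5 ∨ d < 7 ∨ (1/3)*v ≠ 1) ∧ ((2*v ≥ -6 ∧ d + 2*v > 2) ∨ (tot ≤ -5 ∧ 2*tot + v ≤ 7))))
Before d := tot + 7: (tot < -15 → (((tot < -6 ∧ v ≠ -5) → (((5/2)*tot = -45/2 ∨ tot < 0 ∨ (1/3)*tot ≠ -4/3) ∧ ((2*tot ≥ -20 ∧ 3*tot > -19) ∨ (tot ≤ -5 ∧ 3*tot ≤ 0)))) ∧ ((¬(tot < -6 ∧ v ≠ -5)) → (((5/2)*tot = -45/2 ∨ tot < 0 ∨ (1/3)*tot ≠ -4/3) ∧ ((2*tot ≥ -20 ∧ 3*tot > -19) ∨ (tot ≤ -5 ∧ 3*tot ≤ 0)))))) ∧ ((¬(tot < -15)) → (((5/2)*tot = -45/2 ∨ tot < 0 ∨ (1/3)*v ≠ 1) ∧ ((2*v ≥ -6 ∧ tot + 2*v > -5) ∨ (tot ≤ -5 ∧ 2*tot + v ≤ 7))))
Answer: WP = (tot < -15 → (((tot < -6 ∧ v ≠ -5) → (((5/2)*tot = -45/2 ∨ tot < 0 ∨ (1/3)*tot ≠ -4/3) ∧ ((2*tot ≥ -20 ∧ 3*tot > -19) ∨ (tot ≤ -5 ∧ 3*tot ≤ 0)))) ∧ ((¬(tot < -6 ∧ v ≠ -5)) → (((5/2)*tot = -45/2 ∨ tot < 0 ∨ (1/3)*tot ≠ -4/3) ∧ ((2*tot ≥ -20 ∧ 3*tot > -19) ∨ (tot ≤ -5 ∧ 3*tot ≤ 0)))))) ∧ ((¬(tot < -15)) → (((5/2)*tot = -45/2 ∨ tot < 0 ∨ (1/3)*v ≠ 1) ∧ ((2*v ≥ -6 ∧ tot + 2*v > -5) ∨ (tot ≤ -5 ∧ 2*tot + v ≤ 7))))
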